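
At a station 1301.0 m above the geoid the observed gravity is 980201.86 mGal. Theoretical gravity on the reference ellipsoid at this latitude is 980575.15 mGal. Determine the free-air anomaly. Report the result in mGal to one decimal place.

Free-air correction = 0.3086 × 1301.0 = 401.49 mGal
Free-air anomaly = 980201.86 − 980575.15 + (401.49) = 28.20 mGal

28.2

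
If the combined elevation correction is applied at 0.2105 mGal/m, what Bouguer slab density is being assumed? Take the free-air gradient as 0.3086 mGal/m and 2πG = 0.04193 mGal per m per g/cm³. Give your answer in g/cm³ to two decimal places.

2.34

0.2105 = 0.3086 − 0.04193 × ρ
ρ = (0.3086 − 0.2105) / 0.04193 = 2.34 g/cm³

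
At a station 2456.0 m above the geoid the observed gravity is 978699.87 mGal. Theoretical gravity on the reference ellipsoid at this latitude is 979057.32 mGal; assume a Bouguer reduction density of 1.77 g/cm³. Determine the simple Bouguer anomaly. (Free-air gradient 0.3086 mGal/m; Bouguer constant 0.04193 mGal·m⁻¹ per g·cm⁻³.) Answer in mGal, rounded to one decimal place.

218.2

Free-air correction = 0.3086 × 2456.0 = 757.92 mGal
Free-air anomaly = 978699.87 − 979057.32 + (757.92) = 400.47 mGal
Bouguer slab correction = 0.04193 × 1.77 × 2456.0 = 182.27 mGal
Simple Bouguer anomaly = 400.47 − (182.27) = 218.20 mGal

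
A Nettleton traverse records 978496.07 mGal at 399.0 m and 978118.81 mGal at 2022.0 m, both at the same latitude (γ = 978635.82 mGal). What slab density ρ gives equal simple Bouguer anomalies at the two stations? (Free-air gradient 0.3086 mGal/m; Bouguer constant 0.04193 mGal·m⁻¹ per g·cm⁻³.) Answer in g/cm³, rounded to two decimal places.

Δg_obs = 978118.81 − 978496.07 = -377.26 mGal over Δh = 2022.0 − 399.0 = 1623.0 m
Equal Bouguer anomalies ⇒ Δg_obs + (0.3086 − 0.04193ρ)·Δh = 0
0.3086 − 0.04193ρ = −Δg_obs/Δh = 0.23245
ρ = (0.3086 − 0.23245) / 0.04193 = 1.82 g/cm³

1.82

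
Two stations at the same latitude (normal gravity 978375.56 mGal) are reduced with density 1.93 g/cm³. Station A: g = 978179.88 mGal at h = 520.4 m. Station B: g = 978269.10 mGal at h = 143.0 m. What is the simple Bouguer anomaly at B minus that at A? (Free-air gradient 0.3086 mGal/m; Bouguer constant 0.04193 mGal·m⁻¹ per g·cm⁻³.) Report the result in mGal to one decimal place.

Δg_SB(A) = 978179.88 − 978375.56 + 0.3086×520.4 − 0.04193×1.93×520.4 = -77.20 mGal
Δg_SB(B) = 978269.10 − 978375.56 + 0.3086×143.0 − 0.04193×1.93×143.0 = -73.90 mGal
Difference = -73.90 − (-77.20) = 3.30 mGal

3.3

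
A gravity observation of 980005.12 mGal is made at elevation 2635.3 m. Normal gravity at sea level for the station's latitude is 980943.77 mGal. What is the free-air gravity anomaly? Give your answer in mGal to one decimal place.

Free-air correction = 0.3086 × 2635.3 = 813.25 mGal
Free-air anomaly = 980005.12 − 980943.77 + (813.25) = -125.40 mGal

-125.4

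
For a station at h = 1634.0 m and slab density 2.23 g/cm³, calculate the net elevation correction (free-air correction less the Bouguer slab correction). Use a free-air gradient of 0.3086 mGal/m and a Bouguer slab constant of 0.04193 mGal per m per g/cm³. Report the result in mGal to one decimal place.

Combined gradient = 0.3086 − 0.04193 × 2.23 = 0.2150961 mGal/m
Combined elevation correction = 0.2150961 × 1634.0 = 351.5 mGal

351.5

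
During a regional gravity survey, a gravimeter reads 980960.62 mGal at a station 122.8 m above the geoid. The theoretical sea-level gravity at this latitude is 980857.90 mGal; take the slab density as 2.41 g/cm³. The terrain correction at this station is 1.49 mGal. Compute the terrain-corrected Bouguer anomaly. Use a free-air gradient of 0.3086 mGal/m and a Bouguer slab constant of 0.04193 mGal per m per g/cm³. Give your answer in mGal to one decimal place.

129.7

Free-air correction = 0.3086 × 122.8 = 37.90 mGal
Free-air anomaly = 980960.62 − 980857.90 + (37.90) = 140.62 mGal
Bouguer slab correction = 0.04193 × 2.41 × 122.8 = 12.41 mGal
Simple Bouguer anomaly = 140.62 − (12.41) = 128.21 mGal
Complete Bouguer anomaly = 128.21 + 1.49 = 129.70 mGal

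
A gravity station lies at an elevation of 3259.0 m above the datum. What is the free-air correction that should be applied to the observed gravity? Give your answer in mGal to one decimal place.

1005.7

Free-air correction = 0.3086 × 3259.0 = 1005.7 mGal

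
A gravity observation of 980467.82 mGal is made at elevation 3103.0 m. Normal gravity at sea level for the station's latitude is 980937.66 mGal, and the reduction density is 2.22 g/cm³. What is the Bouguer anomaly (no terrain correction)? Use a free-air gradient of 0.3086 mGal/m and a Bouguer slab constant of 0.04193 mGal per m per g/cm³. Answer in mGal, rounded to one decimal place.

198.9

Free-air correction = 0.3086 × 3103.0 = 957.59 mGal
Free-air anomaly = 980467.82 − 980937.66 + (957.59) = 487.75 mGal
Bouguer slab correction = 0.04193 × 2.22 × 3103.0 = 288.84 mGal
Simple Bouguer anomaly = 487.75 − (288.84) = 198.91 mGal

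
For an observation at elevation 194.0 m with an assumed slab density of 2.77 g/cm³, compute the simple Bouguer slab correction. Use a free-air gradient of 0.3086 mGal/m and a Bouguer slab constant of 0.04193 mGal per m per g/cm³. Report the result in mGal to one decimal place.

Bouguer slab correction = 0.04193 × 2.77 × 194.0 = 22.5 mGal

22.5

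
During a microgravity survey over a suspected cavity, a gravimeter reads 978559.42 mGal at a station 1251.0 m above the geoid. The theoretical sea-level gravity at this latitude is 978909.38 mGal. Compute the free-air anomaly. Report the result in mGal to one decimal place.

36.1

Free-air correction = 0.3086 × 1251.0 = 386.06 mGal
Free-air anomaly = 978559.42 − 978909.38 + (386.06) = 36.10 mGal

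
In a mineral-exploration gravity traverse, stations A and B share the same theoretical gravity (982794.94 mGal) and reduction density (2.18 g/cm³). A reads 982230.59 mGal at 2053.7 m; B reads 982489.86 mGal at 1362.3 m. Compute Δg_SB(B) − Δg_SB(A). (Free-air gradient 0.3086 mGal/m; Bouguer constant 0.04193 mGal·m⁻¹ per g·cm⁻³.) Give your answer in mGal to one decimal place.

Δg_SB(A) = 982230.59 − 982794.94 + 0.3086×2053.7 − 0.04193×2.18×2053.7 = -118.30 mGal
Δg_SB(B) = 982489.86 − 982794.94 + 0.3086×1362.3 − 0.04193×2.18×1362.3 = -9.20 mGal
Difference = -9.20 − (-118.30) = 109.10 mGal

109.1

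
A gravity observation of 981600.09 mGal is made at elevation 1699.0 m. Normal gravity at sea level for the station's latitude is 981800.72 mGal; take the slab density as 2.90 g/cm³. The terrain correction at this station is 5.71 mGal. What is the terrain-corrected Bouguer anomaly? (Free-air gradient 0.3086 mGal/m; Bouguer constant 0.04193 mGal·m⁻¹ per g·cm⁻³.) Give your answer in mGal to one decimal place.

Free-air correction = 0.3086 × 1699.0 = 524.31 mGal
Free-air anomaly = 981600.09 − 981800.72 + (524.31) = 323.68 mGal
Bouguer slab correction = 0.04193 × 2.90 × 1699.0 = 206.59 mGal
Simple Bouguer anomaly = 323.68 − (206.59) = 117.09 mGal
Complete Bouguer anomaly = 117.09 + 5.71 = 122.80 mGal

122.8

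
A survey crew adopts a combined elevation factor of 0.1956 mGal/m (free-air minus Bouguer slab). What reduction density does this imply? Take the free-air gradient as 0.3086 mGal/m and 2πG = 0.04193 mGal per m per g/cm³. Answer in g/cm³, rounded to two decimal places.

0.1956 = 0.3086 − 0.04193 × ρ
ρ = (0.3086 − 0.1956) / 0.04193 = 2.69 g/cm³

2.69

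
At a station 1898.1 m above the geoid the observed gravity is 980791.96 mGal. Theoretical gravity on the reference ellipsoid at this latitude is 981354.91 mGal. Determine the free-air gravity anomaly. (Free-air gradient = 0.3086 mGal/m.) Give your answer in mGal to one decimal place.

22.8

Free-air correction = 0.3086 × 1898.1 = 585.75 mGal
Free-air anomaly = 980791.96 − 981354.91 + (585.75) = 22.80 mGal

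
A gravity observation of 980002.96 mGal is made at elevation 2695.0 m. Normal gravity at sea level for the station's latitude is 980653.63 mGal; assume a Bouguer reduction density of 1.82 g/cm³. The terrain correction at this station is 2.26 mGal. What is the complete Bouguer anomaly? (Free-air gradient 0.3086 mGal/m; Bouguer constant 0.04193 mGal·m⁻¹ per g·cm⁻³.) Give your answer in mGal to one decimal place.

Free-air correction = 0.3086 × 2695.0 = 831.68 mGal
Free-air anomaly = 980002.96 − 980653.63 + (831.68) = 181.01 mGal
Bouguer slab correction = 0.04193 × 1.82 × 2695.0 = 205.66 mGal
Simple Bouguer anomaly = 181.01 − (205.66) = -24.65 mGal
Complete Bouguer anomaly = -24.65 + 2.26 = -22.39 mGal

-22.4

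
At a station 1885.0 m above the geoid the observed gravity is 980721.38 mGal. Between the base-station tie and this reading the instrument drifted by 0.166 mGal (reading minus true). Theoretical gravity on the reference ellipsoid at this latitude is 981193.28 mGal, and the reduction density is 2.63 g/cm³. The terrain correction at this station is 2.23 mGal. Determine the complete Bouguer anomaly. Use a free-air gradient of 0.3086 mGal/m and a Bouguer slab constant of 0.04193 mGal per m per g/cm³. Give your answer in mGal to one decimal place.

-96.0

Drift-corrected reading = 980721.38 − (0.166) = 980721.214 mGal
Free-air correction = 0.3086 × 1885.0 = 581.71 mGal
Free-air anomaly = 980721.214 − 981193.28 + (581.71) = 109.644 mGal
Bouguer slab correction = 0.04193 × 2.63 × 1885.0 = 207.87 mGal
Simple Bouguer anomaly = 109.644 − (207.87) = -98.226 mGal
Complete Bouguer anomaly = -98.226 + 2.23 = -95.996 mGal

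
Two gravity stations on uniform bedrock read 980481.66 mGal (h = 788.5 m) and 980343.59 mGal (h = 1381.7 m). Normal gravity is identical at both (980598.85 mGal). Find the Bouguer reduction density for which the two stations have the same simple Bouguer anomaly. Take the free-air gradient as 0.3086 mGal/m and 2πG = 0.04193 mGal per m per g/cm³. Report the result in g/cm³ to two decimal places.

Δg_obs = 980343.59 − 980481.66 = -138.07 mGal over Δh = 1381.7 − 788.5 = 593.2 m
Equal Bouguer anomalies ⇒ Δg_obs + (0.3086 − 0.04193ρ)·Δh = 0
0.3086 − 0.04193ρ = −Δg_obs/Δh = 0.23275
ρ = (0.3086 − 0.23275) / 0.04193 = 1.81 g/cm³

1.81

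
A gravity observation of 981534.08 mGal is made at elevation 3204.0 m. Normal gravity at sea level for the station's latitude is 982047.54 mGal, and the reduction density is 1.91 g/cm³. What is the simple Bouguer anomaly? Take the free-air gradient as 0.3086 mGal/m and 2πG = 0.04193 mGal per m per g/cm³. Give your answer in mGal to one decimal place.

Free-air correction = 0.3086 × 3204.0 = 988.75 mGal
Free-air anomaly = 981534.08 − 982047.54 + (988.75) = 475.29 mGal
Bouguer slab correction = 0.04193 × 1.91 × 3204.0 = 256.60 mGal
Simple Bouguer anomaly = 475.29 − (256.60) = 218.69 mGal

218.7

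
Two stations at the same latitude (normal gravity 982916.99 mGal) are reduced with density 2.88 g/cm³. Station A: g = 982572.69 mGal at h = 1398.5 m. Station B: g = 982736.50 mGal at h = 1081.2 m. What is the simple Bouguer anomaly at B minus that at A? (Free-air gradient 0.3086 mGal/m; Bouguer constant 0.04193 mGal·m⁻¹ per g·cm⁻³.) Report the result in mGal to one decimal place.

104.2

Δg_SB(A) = 982572.69 − 982916.99 + 0.3086×1398.5 − 0.04193×2.88×1398.5 = -81.60 mGal
Δg_SB(B) = 982736.50 − 982916.99 + 0.3086×1081.2 − 0.04193×2.88×1081.2 = 22.60 mGal
Difference = 22.60 − (-81.60) = 104.20 mGal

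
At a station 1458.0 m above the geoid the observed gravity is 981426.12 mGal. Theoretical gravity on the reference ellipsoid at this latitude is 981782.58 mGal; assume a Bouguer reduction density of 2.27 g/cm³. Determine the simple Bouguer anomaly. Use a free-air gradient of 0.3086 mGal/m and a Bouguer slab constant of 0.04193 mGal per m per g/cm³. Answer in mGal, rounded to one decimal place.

-45.3

Free-air correction = 0.3086 × 1458.0 = 449.94 mGal
Free-air anomaly = 981426.12 − 981782.58 + (449.94) = 93.48 mGal
Bouguer slab correction = 0.04193 × 2.27 × 1458.0 = 138.77 mGal
Simple Bouguer anomaly = 93.48 − (138.77) = -45.29 mGal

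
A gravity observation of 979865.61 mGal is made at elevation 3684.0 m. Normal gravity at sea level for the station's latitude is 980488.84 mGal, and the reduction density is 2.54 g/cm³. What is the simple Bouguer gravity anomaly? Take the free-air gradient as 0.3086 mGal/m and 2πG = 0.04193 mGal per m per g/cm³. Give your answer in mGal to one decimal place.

Free-air correction = 0.3086 × 3684.0 = 1136.88 mGal
Free-air anomaly = 979865.61 − 980488.84 + (1136.88) = 513.65 mGal
Bouguer slab correction = 0.04193 × 2.54 × 3684.0 = 392.35 mGal
Simple Bouguer anomaly = 513.65 − (392.35) = 121.30 mGal

121.3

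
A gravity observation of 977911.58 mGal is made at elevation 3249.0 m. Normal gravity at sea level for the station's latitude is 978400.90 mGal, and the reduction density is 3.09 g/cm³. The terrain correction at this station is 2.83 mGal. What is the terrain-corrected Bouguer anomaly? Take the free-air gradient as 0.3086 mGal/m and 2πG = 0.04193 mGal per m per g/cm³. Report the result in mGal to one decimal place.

Free-air correction = 0.3086 × 3249.0 = 1002.64 mGal
Free-air anomaly = 977911.58 − 978400.90 + (1002.64) = 513.32 mGal
Bouguer slab correction = 0.04193 × 3.09 × 3249.0 = 420.95 mGal
Simple Bouguer anomaly = 513.32 − (420.95) = 92.37 mGal
Complete Bouguer anomaly = 92.37 + 2.83 = 95.20 mGal

95.2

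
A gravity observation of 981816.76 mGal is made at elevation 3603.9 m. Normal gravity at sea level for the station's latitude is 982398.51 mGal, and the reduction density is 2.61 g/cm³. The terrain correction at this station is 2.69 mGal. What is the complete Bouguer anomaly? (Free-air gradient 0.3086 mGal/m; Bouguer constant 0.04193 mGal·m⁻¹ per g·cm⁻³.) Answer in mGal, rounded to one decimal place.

138.7

Free-air correction = 0.3086 × 3603.9 = 1112.16 mGal
Free-air anomaly = 981816.76 − 982398.51 + (1112.16) = 530.41 mGal
Bouguer slab correction = 0.04193 × 2.61 × 3603.9 = 394.40 mGal
Simple Bouguer anomaly = 530.41 − (394.40) = 136.01 mGal
Complete Bouguer anomaly = 136.01 + 2.69 = 138.70 mGal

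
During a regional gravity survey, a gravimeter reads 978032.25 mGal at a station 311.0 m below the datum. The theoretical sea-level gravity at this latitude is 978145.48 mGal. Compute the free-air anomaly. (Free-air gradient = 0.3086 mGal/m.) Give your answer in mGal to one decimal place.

Free-air correction = 0.3086 × -311.0 = -95.97 mGal
Free-air anomaly = 978032.25 − 978145.48 + (-95.97) = -209.20 mGal

-209.2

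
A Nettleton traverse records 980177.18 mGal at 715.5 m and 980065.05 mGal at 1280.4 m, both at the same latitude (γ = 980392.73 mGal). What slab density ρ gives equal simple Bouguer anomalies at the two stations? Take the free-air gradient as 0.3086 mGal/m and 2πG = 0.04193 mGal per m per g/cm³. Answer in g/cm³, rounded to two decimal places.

Δg_obs = 980065.05 − 980177.18 = -112.13 mGal over Δh = 1280.4 − 715.5 = 564.9 m
Equal Bouguer anomalies ⇒ Δg_obs + (0.3086 − 0.04193ρ)·Δh = 0
0.3086 − 0.04193ρ = −Δg_obs/Δh = 0.19850
ρ = (0.3086 − 0.19850) / 0.04193 = 2.63 g/cm³

2.63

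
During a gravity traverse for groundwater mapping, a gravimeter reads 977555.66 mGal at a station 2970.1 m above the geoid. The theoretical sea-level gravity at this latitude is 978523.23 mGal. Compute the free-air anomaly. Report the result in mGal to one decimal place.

Free-air correction = 0.3086 × 2970.1 = 916.57 mGal
Free-air anomaly = 977555.66 − 978523.23 + (916.57) = -51.00 mGal

-51.0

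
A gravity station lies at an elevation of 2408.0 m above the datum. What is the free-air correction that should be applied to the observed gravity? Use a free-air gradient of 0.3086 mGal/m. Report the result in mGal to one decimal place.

Free-air correction = 0.3086 × 2408.0 = 743.1 mGal

743.1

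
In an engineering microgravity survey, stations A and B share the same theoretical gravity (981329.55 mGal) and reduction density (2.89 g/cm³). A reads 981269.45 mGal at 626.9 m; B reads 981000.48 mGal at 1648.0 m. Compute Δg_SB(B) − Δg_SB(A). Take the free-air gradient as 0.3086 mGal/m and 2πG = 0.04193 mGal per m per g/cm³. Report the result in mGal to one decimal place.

-77.6

Δg_SB(A) = 981269.45 − 981329.55 + 0.3086×626.9 − 0.04193×2.89×626.9 = 57.40 mGal
Δg_SB(B) = 981000.48 − 981329.55 + 0.3086×1648.0 − 0.04193×2.89×1648.0 = -20.20 mGal
Difference = -20.20 − (57.40) = -77.60 mGal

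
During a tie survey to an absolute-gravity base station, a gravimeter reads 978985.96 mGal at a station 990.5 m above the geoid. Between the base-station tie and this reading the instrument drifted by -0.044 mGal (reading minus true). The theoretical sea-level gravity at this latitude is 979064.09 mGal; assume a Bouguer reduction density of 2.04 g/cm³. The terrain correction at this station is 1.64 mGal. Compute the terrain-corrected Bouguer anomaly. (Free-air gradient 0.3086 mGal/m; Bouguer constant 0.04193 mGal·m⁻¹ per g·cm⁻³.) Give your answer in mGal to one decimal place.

Drift-corrected reading = 978985.96 − (-0.044) = 978986.004 mGal
Free-air correction = 0.3086 × 990.5 = 305.67 mGal
Free-air anomaly = 978986.004 − 979064.09 + (305.67) = 227.584 mGal
Bouguer slab correction = 0.04193 × 2.04 × 990.5 = 84.72 mGal
Simple Bouguer anomaly = 227.584 − (84.72) = 142.864 mGal
Complete Bouguer anomaly = 142.864 + 1.64 = 144.504 mGal

144.5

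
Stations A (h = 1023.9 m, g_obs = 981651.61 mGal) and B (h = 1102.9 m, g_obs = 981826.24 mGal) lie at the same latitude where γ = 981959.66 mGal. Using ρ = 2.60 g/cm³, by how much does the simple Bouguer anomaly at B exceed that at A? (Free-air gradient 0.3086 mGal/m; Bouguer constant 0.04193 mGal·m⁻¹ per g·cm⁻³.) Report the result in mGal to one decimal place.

190.4

Δg_SB(A) = 981651.61 − 981959.66 + 0.3086×1023.9 − 0.04193×2.60×1023.9 = -103.70 mGal
Δg_SB(B) = 981826.24 − 981959.66 + 0.3086×1102.9 − 0.04193×2.60×1102.9 = 86.70 mGal
Difference = 86.70 − (-103.70) = 190.40 mGal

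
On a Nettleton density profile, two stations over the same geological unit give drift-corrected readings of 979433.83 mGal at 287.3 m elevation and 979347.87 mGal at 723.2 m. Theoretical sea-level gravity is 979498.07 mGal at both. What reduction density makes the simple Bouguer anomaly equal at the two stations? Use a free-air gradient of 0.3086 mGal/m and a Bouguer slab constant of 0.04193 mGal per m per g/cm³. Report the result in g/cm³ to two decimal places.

2.66

Δg_obs = 979347.87 − 979433.83 = -85.96 mGal over Δh = 723.2 − 287.3 = 435.9 m
Equal Bouguer anomalies ⇒ Δg_obs + (0.3086 − 0.04193ρ)·Δh = 0
0.3086 − 0.04193ρ = −Δg_obs/Δh = 0.19720
ρ = (0.3086 − 0.19720) / 0.04193 = 2.66 g/cm³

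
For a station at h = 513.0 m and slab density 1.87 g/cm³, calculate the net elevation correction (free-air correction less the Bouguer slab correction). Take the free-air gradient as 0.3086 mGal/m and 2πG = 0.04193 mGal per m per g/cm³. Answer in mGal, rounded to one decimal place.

Combined gradient = 0.3086 − 0.04193 × 1.87 = 0.2301909 mGal/m
Combined elevation correction = 0.2301909 × 513.0 = 118.1 mGal

118.1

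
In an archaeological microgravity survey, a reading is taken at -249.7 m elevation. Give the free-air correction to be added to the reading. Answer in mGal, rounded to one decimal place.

Free-air correction = 0.3086 × -249.7 = -77.1 mGal

-77.1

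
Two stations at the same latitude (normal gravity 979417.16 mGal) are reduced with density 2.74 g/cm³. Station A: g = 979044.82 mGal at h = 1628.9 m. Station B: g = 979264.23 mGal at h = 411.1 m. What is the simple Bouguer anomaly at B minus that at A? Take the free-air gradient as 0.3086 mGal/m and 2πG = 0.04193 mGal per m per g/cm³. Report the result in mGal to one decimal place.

Δg_SB(A) = 979044.82 − 979417.16 + 0.3086×1628.9 − 0.04193×2.74×1628.9 = -56.80 mGal
Δg_SB(B) = 979264.23 − 979417.16 + 0.3086×411.1 − 0.04193×2.74×411.1 = -73.30 mGal
Difference = -73.30 − (-56.80) = -16.50 mGal

-16.5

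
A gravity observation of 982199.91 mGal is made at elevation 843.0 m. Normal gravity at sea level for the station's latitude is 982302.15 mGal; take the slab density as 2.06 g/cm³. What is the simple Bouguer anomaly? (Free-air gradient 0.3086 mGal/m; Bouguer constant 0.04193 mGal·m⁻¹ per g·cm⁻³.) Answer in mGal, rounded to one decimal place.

Free-air correction = 0.3086 × 843.0 = 260.15 mGal
Free-air anomaly = 982199.91 − 982302.15 + (260.15) = 157.91 mGal
Bouguer slab correction = 0.04193 × 2.06 × 843.0 = 72.81 mGal
Simple Bouguer anomaly = 157.91 − (72.81) = 85.10 mGal

85.1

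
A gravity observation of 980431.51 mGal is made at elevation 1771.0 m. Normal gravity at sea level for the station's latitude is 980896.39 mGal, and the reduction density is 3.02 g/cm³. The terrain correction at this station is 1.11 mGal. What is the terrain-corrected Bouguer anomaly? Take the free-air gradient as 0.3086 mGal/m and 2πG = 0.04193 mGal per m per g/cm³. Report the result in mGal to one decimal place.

-141.5

Free-air correction = 0.3086 × 1771.0 = 546.53 mGal
Free-air anomaly = 980431.51 − 980896.39 + (546.53) = 81.65 mGal
Bouguer slab correction = 0.04193 × 3.02 × 1771.0 = 224.26 mGal
Simple Bouguer anomaly = 81.65 − (224.26) = -142.61 mGal
Complete Bouguer anomaly = -142.61 + 1.11 = -141.50 mGal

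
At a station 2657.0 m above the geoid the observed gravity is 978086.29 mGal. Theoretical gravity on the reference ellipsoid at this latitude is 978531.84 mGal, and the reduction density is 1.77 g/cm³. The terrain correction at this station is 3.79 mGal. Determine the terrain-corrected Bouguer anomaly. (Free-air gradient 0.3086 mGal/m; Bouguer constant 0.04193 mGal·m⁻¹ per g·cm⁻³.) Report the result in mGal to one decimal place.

181.0

Free-air correction = 0.3086 × 2657.0 = 819.95 mGal
Free-air anomaly = 978086.29 − 978531.84 + (819.95) = 374.40 mGal
Bouguer slab correction = 0.04193 × 1.77 × 2657.0 = 197.19 mGal
Simple Bouguer anomaly = 374.40 − (197.19) = 177.21 mGal
Complete Bouguer anomaly = 177.21 + 3.79 = 181.00 mGal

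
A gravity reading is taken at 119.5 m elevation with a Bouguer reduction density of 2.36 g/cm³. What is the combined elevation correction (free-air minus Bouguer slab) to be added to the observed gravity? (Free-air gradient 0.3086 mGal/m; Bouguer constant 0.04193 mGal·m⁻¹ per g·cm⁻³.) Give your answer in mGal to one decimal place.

Combined gradient = 0.3086 − 0.04193 × 2.36 = 0.2096452 mGal/m
Combined elevation correction = 0.2096452 × 119.5 = 25.1 mGal

25.1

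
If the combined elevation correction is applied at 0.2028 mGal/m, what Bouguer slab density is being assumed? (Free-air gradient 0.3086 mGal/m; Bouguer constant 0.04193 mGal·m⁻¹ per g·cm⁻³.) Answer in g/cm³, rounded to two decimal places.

2.52

0.2028 = 0.3086 − 0.04193 × ρ
ρ = (0.3086 − 0.2028) / 0.04193 = 2.52 g/cm³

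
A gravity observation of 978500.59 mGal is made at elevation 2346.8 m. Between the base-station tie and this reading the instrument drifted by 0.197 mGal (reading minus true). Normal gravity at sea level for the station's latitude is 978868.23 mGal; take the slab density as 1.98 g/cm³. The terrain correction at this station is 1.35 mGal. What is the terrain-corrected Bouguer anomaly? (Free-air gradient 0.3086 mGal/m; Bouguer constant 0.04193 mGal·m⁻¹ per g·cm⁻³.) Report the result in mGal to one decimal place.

162.9

Drift-corrected reading = 978500.59 − (0.197) = 978500.393 mGal
Free-air correction = 0.3086 × 2346.8 = 724.22 mGal
Free-air anomaly = 978500.393 − 978868.23 + (724.22) = 356.383 mGal
Bouguer slab correction = 0.04193 × 1.98 × 2346.8 = 194.83 mGal
Simple Bouguer anomaly = 356.383 − (194.83) = 161.553 mGal
Complete Bouguer anomaly = 161.553 + 1.35 = 162.903 mGal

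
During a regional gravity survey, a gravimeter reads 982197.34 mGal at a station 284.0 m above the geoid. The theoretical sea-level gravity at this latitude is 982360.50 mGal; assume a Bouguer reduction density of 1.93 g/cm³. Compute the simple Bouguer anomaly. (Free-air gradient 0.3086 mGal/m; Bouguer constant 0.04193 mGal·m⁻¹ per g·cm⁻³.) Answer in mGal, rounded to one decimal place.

-98.5

Free-air correction = 0.3086 × 284.0 = 87.64 mGal
Free-air anomaly = 982197.34 − 982360.50 + (87.64) = -75.52 mGal
Bouguer slab correction = 0.04193 × 1.93 × 284.0 = 22.98 mGal
Simple Bouguer anomaly = -75.52 − (22.98) = -98.50 mGal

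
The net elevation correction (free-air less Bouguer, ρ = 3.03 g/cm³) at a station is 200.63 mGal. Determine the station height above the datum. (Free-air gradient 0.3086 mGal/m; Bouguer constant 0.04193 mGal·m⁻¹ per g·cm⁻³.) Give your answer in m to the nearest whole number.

1105

Combined gradient = 0.3086 − 0.04193 × 3.03 = 0.1815521 mGal/m
h = 200.63 / 0.1815521 = 1105.08 m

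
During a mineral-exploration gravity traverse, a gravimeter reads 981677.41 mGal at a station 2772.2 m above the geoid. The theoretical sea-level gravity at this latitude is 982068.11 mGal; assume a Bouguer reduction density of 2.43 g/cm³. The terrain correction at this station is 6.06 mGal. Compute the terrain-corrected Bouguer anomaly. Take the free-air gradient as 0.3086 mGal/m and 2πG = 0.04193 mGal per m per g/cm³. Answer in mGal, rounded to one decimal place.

Free-air correction = 0.3086 × 2772.2 = 855.50 mGal
Free-air anomaly = 981677.41 − 982068.11 + (855.50) = 464.80 mGal
Bouguer slab correction = 0.04193 × 2.43 × 2772.2 = 282.46 mGal
Simple Bouguer anomaly = 464.80 − (282.46) = 182.34 mGal
Complete Bouguer anomaly = 182.34 + 6.06 = 188.40 mGal

188.4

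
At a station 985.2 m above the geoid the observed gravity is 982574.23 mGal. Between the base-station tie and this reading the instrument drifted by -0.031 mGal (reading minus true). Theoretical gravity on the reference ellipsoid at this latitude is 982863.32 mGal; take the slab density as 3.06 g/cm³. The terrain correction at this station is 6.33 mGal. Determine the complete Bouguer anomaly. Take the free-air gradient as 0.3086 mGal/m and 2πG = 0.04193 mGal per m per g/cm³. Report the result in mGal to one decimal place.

Drift-corrected reading = 982574.23 − (-0.031) = 982574.261 mGal
Free-air correction = 0.3086 × 985.2 = 304.03 mGal
Free-air anomaly = 982574.261 − 982863.32 + (304.03) = 14.971 mGal
Bouguer slab correction = 0.04193 × 3.06 × 985.2 = 126.41 mGal
Simple Bouguer anomaly = 14.971 − (126.41) = -111.439 mGal
Complete Bouguer anomaly = -111.439 + 6.33 = -105.109 mGal

-105.1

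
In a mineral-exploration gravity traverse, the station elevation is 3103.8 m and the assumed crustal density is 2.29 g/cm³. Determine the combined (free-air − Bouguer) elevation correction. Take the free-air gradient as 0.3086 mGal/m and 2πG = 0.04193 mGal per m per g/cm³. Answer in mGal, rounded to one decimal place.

Combined gradient = 0.3086 − 0.04193 × 2.29 = 0.2125803 mGal/m
Combined elevation correction = 0.2125803 × 3103.8 = 659.8 mGal

659.8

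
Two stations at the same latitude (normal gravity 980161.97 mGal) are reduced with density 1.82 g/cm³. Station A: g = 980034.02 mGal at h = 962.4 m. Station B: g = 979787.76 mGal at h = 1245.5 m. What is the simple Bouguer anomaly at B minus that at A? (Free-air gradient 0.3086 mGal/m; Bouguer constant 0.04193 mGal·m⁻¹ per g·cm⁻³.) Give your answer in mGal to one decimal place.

Δg_SB(A) = 980034.02 − 980161.97 + 0.3086×962.4 − 0.04193×1.82×962.4 = 95.60 mGal
Δg_SB(B) = 979787.76 − 980161.97 + 0.3086×1245.5 − 0.04193×1.82×1245.5 = -84.90 mGal
Difference = -84.90 − (95.60) = -180.50 mGal

-180.5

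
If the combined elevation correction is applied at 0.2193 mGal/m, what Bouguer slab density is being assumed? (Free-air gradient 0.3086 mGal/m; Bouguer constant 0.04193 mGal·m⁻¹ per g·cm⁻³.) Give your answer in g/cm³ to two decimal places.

2.13

0.2193 = 0.3086 − 0.04193 × ρ
ρ = (0.3086 − 0.2193) / 0.04193 = 2.13 g/cm³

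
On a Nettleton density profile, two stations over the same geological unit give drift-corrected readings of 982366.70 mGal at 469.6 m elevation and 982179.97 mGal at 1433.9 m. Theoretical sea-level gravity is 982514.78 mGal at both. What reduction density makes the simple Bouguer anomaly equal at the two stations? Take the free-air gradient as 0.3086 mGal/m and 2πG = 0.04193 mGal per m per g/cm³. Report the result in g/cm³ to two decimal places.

2.74

Δg_obs = 982179.97 − 982366.70 = -186.73 mGal over Δh = 1433.9 − 469.6 = 964.3 m
Equal Bouguer anomalies ⇒ Δg_obs + (0.3086 − 0.04193ρ)·Δh = 0
0.3086 − 0.04193ρ = −Δg_obs/Δh = 0.19364
ρ = (0.3086 − 0.19364) / 0.04193 = 2.74 g/cm³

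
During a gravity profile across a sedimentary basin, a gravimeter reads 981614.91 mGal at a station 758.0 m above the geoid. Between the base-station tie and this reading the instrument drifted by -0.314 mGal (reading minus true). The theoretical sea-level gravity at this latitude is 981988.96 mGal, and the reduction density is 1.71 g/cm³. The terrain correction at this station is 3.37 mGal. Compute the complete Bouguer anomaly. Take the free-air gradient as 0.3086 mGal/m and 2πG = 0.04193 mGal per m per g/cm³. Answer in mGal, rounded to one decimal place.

Drift-corrected reading = 981614.91 − (-0.314) = 981615.224 mGal
Free-air correction = 0.3086 × 758.0 = 233.92 mGal
Free-air anomaly = 981615.224 − 981988.96 + (233.92) = -139.816 mGal
Bouguer slab correction = 0.04193 × 1.71 × 758.0 = 54.35 mGal
Simple Bouguer anomaly = -139.816 − (54.35) = -194.166 mGal
Complete Bouguer anomaly = -194.166 + 3.37 = -190.796 mGal

-190.8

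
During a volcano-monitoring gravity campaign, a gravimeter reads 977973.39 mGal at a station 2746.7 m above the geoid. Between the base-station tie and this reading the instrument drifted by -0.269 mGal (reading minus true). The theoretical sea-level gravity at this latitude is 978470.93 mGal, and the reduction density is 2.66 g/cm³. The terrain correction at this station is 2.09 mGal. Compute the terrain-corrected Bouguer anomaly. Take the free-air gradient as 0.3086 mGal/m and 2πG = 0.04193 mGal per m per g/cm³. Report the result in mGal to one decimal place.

Drift-corrected reading = 977973.39 − (-0.269) = 977973.659 mGal
Free-air correction = 0.3086 × 2746.7 = 847.63 mGal
Free-air anomaly = 977973.659 − 978470.93 + (847.63) = 350.359 mGal
Bouguer slab correction = 0.04193 × 2.66 × 2746.7 = 306.35 mGal
Simple Bouguer anomaly = 350.359 − (306.35) = 44.009 mGal
Complete Bouguer anomaly = 44.009 + 2.09 = 46.099 mGal

46.1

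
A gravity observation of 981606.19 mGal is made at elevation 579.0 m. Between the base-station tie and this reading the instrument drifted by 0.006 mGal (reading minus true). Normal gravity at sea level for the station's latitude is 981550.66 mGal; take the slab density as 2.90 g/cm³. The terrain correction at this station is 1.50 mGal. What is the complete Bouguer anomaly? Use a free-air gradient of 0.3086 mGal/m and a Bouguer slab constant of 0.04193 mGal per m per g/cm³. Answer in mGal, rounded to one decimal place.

Drift-corrected reading = 981606.19 − (0.006) = 981606.184 mGal
Free-air correction = 0.3086 × 579.0 = 178.68 mGal
Free-air anomaly = 981606.184 − 981550.66 + (178.68) = 234.204 mGal
Bouguer slab correction = 0.04193 × 2.90 × 579.0 = 70.40 mGal
Simple Bouguer anomaly = 234.204 − (70.40) = 163.804 mGal
Complete Bouguer anomaly = 163.804 + 1.50 = 165.304 mGal

165.3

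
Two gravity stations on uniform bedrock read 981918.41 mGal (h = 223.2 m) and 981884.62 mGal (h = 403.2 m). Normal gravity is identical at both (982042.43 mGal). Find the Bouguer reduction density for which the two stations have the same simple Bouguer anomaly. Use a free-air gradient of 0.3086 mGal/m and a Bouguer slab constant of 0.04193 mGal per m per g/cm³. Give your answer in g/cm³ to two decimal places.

Δg_obs = 981884.62 − 981918.41 = -33.79 mGal over Δh = 403.2 − 223.2 = 180.0 m
Equal Bouguer anomalies ⇒ Δg_obs + (0.3086 − 0.04193ρ)·Δh = 0
0.3086 − 0.04193ρ = −Δg_obs/Δh = 0.18772
ρ = (0.3086 − 0.18772) / 0.04193 = 2.88 g/cm³

2.88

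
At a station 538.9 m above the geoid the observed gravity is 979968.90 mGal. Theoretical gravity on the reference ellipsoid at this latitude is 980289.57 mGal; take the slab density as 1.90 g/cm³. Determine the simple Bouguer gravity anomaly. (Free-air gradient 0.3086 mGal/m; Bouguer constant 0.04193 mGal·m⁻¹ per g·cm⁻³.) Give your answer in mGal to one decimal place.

Free-air correction = 0.3086 × 538.9 = 166.30 mGal
Free-air anomaly = 979968.90 − 980289.57 + (166.30) = -154.37 mGal
Bouguer slab correction = 0.04193 × 1.90 × 538.9 = 42.93 mGal
Simple Bouguer anomaly = -154.37 − (42.93) = -197.30 mGal

-197.3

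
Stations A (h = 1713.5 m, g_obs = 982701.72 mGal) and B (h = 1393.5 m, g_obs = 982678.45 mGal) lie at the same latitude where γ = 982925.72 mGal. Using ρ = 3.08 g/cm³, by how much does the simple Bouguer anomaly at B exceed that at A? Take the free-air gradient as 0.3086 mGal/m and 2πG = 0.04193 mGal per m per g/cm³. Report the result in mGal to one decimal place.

Δg_SB(A) = 982701.72 − 982925.72 + 0.3086×1713.5 − 0.04193×3.08×1713.5 = 83.50 mGal
Δg_SB(B) = 982678.45 − 982925.72 + 0.3086×1393.5 − 0.04193×3.08×1393.5 = 2.80 mGal
Difference = 2.80 − (83.50) = -80.70 mGal

-80.7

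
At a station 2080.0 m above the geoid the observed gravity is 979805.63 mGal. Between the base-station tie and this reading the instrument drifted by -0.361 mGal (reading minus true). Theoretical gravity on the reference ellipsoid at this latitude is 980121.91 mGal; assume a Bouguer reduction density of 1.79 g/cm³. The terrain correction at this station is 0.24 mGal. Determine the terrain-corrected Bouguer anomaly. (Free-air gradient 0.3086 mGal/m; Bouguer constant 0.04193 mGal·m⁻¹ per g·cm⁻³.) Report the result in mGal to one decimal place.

170.1

Drift-corrected reading = 979805.63 − (-0.361) = 979805.991 mGal
Free-air correction = 0.3086 × 2080.0 = 641.89 mGal
Free-air anomaly = 979805.991 − 980121.91 + (641.89) = 325.971 mGal
Bouguer slab correction = 0.04193 × 1.79 × 2080.0 = 156.11 mGal
Simple Bouguer anomaly = 325.971 − (156.11) = 169.861 mGal
Complete Bouguer anomaly = 169.861 + 0.24 = 170.101 mGal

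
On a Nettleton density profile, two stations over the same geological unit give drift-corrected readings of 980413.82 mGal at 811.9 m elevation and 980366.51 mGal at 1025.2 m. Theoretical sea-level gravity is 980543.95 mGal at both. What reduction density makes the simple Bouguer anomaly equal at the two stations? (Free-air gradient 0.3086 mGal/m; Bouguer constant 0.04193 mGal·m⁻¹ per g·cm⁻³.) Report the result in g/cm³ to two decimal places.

Δg_obs = 980366.51 − 980413.82 = -47.31 mGal over Δh = 1025.2 − 811.9 = 213.3 m
Equal Bouguer anomalies ⇒ Δg_obs + (0.3086 − 0.04193ρ)·Δh = 0
0.3086 − 0.04193ρ = −Δg_obs/Δh = 0.22180
ρ = (0.3086 − 0.22180) / 0.04193 = 2.07 g/cm³

2.07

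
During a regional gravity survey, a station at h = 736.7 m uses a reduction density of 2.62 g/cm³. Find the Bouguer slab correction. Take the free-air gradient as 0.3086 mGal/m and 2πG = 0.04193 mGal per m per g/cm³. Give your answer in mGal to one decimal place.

80.9

Bouguer slab correction = 0.04193 × 2.62 × 736.7 = 80.9 mGal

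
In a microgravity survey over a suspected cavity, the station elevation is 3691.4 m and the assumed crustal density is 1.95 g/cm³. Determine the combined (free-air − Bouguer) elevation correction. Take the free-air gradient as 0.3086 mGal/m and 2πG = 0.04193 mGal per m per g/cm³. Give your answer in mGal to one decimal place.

Combined gradient = 0.3086 − 0.04193 × 1.95 = 0.2268365 mGal/m
Combined elevation correction = 0.2268365 × 3691.4 = 837.3 mGal

837.3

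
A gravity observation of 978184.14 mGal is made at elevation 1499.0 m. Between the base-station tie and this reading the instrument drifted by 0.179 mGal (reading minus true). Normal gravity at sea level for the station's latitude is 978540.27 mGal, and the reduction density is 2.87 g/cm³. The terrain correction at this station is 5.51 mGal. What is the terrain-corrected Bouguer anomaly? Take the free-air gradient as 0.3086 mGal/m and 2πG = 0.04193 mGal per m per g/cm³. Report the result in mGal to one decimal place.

Drift-corrected reading = 978184.14 − (0.179) = 978183.961 mGal
Free-air correction = 0.3086 × 1499.0 = 462.59 mGal
Free-air anomaly = 978183.961 − 978540.27 + (462.59) = 106.281 mGal
Bouguer slab correction = 0.04193 × 2.87 × 1499.0 = 180.39 mGal
Simple Bouguer anomaly = 106.281 − (180.39) = -74.109 mGal
Complete Bouguer anomaly = -74.109 + 5.51 = -68.599 mGal

-68.6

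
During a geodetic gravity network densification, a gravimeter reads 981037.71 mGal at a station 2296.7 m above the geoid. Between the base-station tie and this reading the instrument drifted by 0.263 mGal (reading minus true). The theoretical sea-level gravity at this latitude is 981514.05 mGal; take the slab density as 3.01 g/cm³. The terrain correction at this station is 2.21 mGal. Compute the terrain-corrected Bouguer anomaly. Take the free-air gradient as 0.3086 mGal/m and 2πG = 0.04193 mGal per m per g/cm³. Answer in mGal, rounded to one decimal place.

-55.5

Drift-corrected reading = 981037.71 − (0.263) = 981037.447 mGal
Free-air correction = 0.3086 × 2296.7 = 708.76 mGal
Free-air anomaly = 981037.447 − 981514.05 + (708.76) = 232.157 mGal
Bouguer slab correction = 0.04193 × 3.01 × 2296.7 = 289.86 mGal
Simple Bouguer anomaly = 232.157 − (289.86) = -57.703 mGal
Complete Bouguer anomaly = -57.703 + 2.21 = -55.493 mGal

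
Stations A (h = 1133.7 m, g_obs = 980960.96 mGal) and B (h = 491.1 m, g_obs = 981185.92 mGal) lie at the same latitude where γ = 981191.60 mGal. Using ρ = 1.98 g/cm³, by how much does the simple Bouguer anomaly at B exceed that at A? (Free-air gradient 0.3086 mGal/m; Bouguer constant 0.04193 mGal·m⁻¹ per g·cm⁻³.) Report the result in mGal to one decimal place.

80.0

Δg_SB(A) = 980960.96 − 981191.60 + 0.3086×1133.7 − 0.04193×1.98×1133.7 = 25.10 mGal
Δg_SB(B) = 981185.92 − 981191.60 + 0.3086×491.1 − 0.04193×1.98×491.1 = 105.10 mGal
Difference = 105.10 − (25.10) = 80.00 mGal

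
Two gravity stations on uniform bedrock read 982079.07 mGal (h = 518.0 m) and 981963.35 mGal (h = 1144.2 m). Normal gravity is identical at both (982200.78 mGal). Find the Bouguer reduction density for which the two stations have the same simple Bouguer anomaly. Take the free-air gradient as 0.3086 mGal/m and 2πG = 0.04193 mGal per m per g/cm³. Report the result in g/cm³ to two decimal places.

2.95

Δg_obs = 981963.35 − 982079.07 = -115.72 mGal over Δh = 1144.2 − 518.0 = 626.2 m
Equal Bouguer anomalies ⇒ Δg_obs + (0.3086 − 0.04193ρ)·Δh = 0
0.3086 − 0.04193ρ = −Δg_obs/Δh = 0.18480
ρ = (0.3086 − 0.18480) / 0.04193 = 2.95 g/cm³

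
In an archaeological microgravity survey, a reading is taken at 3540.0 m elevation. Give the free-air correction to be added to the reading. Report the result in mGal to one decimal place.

1092.4

Free-air correction = 0.3086 × 3540.0 = 1092.4 mGal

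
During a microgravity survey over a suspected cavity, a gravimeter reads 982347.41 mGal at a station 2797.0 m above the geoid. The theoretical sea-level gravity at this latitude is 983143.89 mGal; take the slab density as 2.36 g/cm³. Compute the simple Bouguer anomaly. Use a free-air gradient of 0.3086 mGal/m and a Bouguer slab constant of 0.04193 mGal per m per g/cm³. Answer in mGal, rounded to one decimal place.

Free-air correction = 0.3086 × 2797.0 = 863.15 mGal
Free-air anomaly = 982347.41 − 983143.89 + (863.15) = 66.67 mGal
Bouguer slab correction = 0.04193 × 2.36 × 2797.0 = 276.78 mGal
Simple Bouguer anomaly = 66.67 − (276.78) = -210.11 mGal

-210.1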